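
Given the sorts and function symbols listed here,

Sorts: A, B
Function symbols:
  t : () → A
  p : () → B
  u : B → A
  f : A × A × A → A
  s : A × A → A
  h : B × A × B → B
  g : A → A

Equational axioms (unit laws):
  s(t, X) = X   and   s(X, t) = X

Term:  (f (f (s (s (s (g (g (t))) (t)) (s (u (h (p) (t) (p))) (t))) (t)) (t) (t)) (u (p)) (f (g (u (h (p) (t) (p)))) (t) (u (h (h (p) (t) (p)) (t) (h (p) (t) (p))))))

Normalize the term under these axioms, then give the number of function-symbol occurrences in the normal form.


size = 34

1. (f (f (s (s (s (g (g (t))) (t)) (s (u (h (p) (t) (p))) (t))) (t)) (t) (t)) (u (p)) (f (g (u (h (p) (t) (p)))) (t) (u (h (h (p) (t) (p)) (t) (h (p) (t) (p))))))  →  (f (f (s (s (g (g (t))) (t)) (s (u (h (p) (t) (p))) (t))) (t) (t)) (u (p)) (f (g (u (h (p) (t) (p)))) (t) (u (h (h (p) (t) (p)) (t) (h (p) (t) (p))))))
2. (f (f (s (s (g (g (t))) (t)) (s (u (h (p) (t) (p))) (t))) (t) (t)) (u (p)) (f (g (u (h (p) (t) (p)))) (t) (u (h (h (p) (t) (p)) (t) (h (p) (t) (p))))))  →  (f (f (s (g (g (t))) (s (u (h (p) (t) (p))) (t))) (t) (t)) (u (p)) (f (g (u (h (p) (t) (p)))) (t) (u (h (h (p) (t) (p)) (t) (h (p) (t) (p))))))
3. (f (f (s (g (g (t))) (s (u (h (p) (t) (p))) (t))) (t) (t)) (u (p)) (f (g (u (h (p) (t) (p)))) (t) (u (h (h (p) (t) (p)) (t) (h (p) (t) (p))))))  →  (f (f (s (g (g (t))) (u (h (p) (t) (p)))) (t) (t)) (u (p)) (f (g (u (h (p) (t) (p)))) (t) (u (h (h (p) (t) (p)) (t) (h (p) (t) (p))))))
normal form: (f (f (s (g (g (t))) (u (h (p) (t) (p)))) (t) (t)) (u (p)) (f (g (u (h (p) (t) (p)))) (t) (u (h (h (p) (t) (p)) (t) (h (p) (t) (p))))))


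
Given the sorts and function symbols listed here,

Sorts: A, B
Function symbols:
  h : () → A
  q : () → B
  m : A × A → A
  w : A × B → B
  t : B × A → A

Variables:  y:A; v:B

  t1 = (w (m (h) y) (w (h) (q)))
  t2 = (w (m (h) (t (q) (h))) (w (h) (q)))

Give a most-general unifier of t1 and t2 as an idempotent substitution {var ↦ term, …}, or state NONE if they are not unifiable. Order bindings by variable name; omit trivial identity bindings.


{y ↦ (t (q) (h))}


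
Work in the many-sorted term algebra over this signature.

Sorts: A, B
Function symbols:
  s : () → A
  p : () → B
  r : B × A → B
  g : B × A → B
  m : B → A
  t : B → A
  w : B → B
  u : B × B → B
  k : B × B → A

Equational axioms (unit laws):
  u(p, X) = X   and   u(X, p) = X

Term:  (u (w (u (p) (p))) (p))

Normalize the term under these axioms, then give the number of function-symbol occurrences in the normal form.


1. (u (w (u (p) (p))) (p))  →  (w (u (p) (p)))
2. (w (u (p) (p)))  →  (w (p))
normal form: (w (p))

size = 2


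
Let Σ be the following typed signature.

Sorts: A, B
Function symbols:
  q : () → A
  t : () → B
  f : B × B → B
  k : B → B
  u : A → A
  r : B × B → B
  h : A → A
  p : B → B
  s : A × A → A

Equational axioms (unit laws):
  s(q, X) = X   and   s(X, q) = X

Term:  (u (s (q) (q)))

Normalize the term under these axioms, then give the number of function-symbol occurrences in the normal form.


size = 2

1. (u (s (q) (q)))  →  (u (q))
normal form: (u (q))


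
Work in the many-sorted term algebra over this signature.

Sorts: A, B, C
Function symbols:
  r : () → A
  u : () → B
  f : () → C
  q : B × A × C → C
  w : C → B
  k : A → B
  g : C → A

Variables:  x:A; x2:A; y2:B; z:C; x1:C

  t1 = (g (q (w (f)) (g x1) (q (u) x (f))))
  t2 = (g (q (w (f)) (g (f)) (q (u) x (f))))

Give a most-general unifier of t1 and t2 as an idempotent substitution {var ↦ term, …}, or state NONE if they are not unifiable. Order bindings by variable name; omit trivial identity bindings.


{x1 ↦ (f)}


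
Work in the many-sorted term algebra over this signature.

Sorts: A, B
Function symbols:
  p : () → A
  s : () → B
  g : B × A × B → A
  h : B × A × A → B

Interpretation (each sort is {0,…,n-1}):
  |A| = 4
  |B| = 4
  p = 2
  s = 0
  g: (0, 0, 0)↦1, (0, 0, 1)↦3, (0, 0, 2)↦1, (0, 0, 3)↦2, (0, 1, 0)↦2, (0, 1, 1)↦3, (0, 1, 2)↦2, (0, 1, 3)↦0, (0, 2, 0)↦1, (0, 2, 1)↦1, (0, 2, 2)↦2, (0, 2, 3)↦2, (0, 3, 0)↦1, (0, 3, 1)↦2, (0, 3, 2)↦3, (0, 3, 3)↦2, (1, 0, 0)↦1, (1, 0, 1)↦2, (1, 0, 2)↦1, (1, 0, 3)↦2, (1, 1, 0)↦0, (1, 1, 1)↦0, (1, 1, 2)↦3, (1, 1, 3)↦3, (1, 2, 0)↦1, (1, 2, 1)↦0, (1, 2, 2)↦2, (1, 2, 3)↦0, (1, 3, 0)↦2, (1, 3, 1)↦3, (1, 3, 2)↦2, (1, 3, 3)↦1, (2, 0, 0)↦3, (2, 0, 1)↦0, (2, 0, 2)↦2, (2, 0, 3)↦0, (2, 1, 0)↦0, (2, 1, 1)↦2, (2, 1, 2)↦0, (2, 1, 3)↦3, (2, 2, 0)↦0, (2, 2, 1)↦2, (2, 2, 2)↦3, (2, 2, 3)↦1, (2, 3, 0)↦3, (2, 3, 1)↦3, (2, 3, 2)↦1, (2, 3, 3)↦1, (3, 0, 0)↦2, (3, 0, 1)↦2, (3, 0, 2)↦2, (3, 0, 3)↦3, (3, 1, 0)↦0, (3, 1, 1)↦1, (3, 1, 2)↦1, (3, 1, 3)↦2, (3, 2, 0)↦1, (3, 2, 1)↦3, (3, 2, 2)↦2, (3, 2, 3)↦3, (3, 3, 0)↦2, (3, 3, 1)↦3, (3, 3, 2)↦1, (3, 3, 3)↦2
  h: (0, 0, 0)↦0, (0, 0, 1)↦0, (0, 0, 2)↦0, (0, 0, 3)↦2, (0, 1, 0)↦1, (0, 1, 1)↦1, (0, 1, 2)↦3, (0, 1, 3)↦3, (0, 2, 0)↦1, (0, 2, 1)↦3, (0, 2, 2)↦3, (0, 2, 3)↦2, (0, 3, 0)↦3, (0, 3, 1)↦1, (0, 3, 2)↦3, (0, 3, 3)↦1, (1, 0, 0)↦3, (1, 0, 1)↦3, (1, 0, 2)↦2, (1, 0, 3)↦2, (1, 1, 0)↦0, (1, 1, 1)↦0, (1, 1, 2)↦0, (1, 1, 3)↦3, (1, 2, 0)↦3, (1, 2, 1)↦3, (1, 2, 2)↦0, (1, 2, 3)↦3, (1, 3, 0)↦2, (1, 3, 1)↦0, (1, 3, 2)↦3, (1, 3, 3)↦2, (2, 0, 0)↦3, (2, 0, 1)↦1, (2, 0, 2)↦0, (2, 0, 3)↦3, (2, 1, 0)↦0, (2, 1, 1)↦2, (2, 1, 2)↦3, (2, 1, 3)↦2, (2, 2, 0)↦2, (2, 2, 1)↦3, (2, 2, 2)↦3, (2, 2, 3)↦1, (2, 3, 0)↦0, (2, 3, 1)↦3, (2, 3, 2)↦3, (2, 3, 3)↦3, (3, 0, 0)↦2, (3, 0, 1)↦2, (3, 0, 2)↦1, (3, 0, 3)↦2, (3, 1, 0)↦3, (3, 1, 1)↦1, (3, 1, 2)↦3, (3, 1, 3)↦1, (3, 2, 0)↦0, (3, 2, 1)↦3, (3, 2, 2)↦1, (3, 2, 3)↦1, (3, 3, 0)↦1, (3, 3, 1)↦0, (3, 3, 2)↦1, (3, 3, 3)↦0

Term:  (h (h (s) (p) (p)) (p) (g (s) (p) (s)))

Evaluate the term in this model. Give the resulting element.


  s = 0
  p = 2
  p = 2
  (h (s) (p) (p)) = h(0, 2, 2) = 3
  p = 2
  s = 0
  p = 2
  s = 0
  (g (s) (p) (s)) = g(0, 2, 0) = 1
  (h (h (s) (p) (p)) (p) (g (s) (p) (s))) = h(3, 2, 1) = 3

value = 3


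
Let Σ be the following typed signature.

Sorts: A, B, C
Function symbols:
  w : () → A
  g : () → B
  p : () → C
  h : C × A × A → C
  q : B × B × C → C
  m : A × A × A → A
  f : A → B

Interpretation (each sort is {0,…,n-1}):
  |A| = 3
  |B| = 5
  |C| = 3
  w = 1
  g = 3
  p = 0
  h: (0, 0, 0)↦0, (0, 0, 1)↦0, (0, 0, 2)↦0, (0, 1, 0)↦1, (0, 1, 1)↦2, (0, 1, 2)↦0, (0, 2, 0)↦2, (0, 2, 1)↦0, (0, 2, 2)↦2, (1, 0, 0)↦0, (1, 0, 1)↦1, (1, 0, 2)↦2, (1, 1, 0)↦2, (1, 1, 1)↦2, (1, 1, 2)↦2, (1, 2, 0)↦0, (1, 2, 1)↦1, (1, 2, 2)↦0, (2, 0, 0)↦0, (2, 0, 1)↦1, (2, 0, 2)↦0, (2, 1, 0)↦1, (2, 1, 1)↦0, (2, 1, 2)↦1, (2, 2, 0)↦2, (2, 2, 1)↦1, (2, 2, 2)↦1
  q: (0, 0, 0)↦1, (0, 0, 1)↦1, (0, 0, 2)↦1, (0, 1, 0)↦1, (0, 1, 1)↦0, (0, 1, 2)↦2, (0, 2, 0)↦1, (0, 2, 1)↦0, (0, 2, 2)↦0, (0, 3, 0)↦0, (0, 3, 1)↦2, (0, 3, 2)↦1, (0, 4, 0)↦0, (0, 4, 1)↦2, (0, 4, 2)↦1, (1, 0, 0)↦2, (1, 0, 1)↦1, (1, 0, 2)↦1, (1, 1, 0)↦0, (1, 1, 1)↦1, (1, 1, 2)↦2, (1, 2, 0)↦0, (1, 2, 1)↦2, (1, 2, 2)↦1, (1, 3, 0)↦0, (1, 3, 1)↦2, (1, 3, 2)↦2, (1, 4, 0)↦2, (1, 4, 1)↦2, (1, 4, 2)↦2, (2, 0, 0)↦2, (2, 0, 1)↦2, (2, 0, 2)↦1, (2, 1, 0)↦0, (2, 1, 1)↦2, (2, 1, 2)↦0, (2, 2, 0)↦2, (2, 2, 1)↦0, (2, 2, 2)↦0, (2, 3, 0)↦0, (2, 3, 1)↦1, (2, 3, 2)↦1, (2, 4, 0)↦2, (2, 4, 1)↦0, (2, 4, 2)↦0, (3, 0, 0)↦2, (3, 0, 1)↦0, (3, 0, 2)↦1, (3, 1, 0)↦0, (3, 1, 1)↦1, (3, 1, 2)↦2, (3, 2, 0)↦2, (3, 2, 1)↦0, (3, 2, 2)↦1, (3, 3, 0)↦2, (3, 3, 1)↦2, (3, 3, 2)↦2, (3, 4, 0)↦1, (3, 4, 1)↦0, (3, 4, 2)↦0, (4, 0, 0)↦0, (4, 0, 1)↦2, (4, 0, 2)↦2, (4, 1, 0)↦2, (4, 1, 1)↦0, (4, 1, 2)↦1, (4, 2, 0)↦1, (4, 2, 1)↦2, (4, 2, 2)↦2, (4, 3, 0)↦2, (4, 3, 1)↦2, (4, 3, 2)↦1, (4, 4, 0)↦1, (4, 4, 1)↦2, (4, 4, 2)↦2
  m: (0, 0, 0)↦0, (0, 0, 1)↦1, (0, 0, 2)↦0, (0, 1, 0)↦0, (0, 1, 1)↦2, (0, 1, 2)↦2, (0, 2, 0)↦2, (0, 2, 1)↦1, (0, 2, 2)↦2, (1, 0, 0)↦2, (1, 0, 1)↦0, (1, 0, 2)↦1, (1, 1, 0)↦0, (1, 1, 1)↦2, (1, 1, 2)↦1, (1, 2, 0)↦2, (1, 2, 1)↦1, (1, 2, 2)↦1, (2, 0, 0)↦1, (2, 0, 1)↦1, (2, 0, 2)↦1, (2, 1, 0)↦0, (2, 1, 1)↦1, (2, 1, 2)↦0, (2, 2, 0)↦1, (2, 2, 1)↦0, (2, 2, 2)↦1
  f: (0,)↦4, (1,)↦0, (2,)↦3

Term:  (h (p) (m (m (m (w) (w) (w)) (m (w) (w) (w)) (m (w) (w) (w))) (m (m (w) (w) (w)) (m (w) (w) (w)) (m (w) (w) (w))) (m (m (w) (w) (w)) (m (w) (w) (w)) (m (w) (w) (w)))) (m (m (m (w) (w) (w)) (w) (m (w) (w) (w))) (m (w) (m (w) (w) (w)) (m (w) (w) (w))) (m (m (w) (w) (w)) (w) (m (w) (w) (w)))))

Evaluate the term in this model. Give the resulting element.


value = 2

  p = 0
  w = 1
  w = 1
  w = 1
  (m (w) (w) (w)) = m(1, 1, 1) = 2
  w = 1
  w = 1
  w = 1
  (m (w) (w) (w)) = m(1, 1, 1) = 2
  w = 1
  w = 1
  w = 1
  (m (w) (w) (w)) = m(1, 1, 1) = 2
  (m (m (w) (w) (w)) (m (w) (w) (w)) (m (w) (w) (w))) = m(2, 2, 2) = 1
  w = 1
  w = 1
  w = 1
  (m (w) (w) (w)) = m(1, 1, 1) = 2
  w = 1
  w = 1
  w = 1
  (m (w) (w) (w)) = m(1, 1, 1) = 2
  w = 1
  w = 1
  w = 1
  (m (w) (w) (w)) = m(1, 1, 1) = 2
  (m (m (w) (w) (w)) (m (w) (w) (w)) (m (w) (w) (w))) = m(2, 2, 2) = 1
  w = 1
  w = 1
  w = 1
  (m (w) (w) (w)) = m(1, 1, 1) = 2
  w = 1
  w = 1
  w = 1
  (m (w) (w) (w)) = m(1, 1, 1) = 2
  w = 1
  w = 1
  w = 1
  (m (w) (w) (w)) = m(1, 1, 1) = 2
  (m (m (w) (w) (w)) (m (w) (w) (w)) (m (w) (w) (w))) = m(2, 2, 2) = 1
  (m (m (m (w) (w) (w)) (m (w) (w) (w)) (m (w) (w) (w))) (m (m (w) (w) (w)) (m (w) (w) (w)) (m (w) (w) (w))) (m (m (w) (w) (w)) (m (w) (w) (w)) (m (w) (w) (w)))) = m(1, 1, 1) = 2
  w = 1
  w = 1
  w = 1
  (m (w) (w) (w)) = m(1, 1, 1) = 2
  w = 1
  w = 1
  w = 1
  w = 1
  (m (w) (w) (w)) = m(1, 1, 1) = 2
  (m (m (w) (w) (w)) (w) (m (w) (w) (w))) = m(2, 1, 2) = 0
  w = 1
  w = 1
  w = 1
  w = 1
  (m (w) (w) (w)) = m(1, 1, 1) = 2
  w = 1
  w = 1
  w = 1
  (m (w) (w) (w)) = m(1, 1, 1) = 2
  (m (w) (m (w) (w) (w)) (m (w) (w) (w))) = m(1, 2, 2) = 1
  w = 1
  w = 1
  w = 1
  (m (w) (w) (w)) = m(1, 1, 1) = 2
  w = 1
  w = 1
  w = 1
  w = 1
  (m (w) (w) (w)) = m(1, 1, 1) = 2
  (m (m (w) (w) (w)) (w) (m (w) (w) (w))) = m(2, 1, 2) = 0
  (m (m (m (w) (w) (w)) (w) (m (w) (w) (w))) (m (w) (m (w) (w) (w)) (m (w) (w) (w))) (m (m (w) (w) (w)) (w) (m (w) (w) (w)))) = m(0, 1, 0) = 0
  (h (p) (m (m (m (w) (w) (w)) (m (w) (w) (w)) (m (w) (w) (w))) (m (m (w) (w) (w)) (m (w) (w) (w)) (m (w) (w) (w))) (m (m (w) (w) (w)) (m (w) (w) (w)) (m (w) (w) (w)))) (m (m (m (w) (w) (w)) (w) (m (w) (w) (w))) (m (w) (m (w) (w) (w)) (m (w) (w) (w))) (m (m (w) (w) (w)) (w) (m (w) (w) (w))))) = h(0, 2, 0) = 2


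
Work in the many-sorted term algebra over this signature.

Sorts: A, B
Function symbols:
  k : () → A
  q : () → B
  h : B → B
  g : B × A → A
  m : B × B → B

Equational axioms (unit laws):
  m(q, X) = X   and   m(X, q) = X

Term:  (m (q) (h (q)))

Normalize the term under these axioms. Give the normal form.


normal form = (h (q))

1. (m (q) (h (q)))  →  (h (q))


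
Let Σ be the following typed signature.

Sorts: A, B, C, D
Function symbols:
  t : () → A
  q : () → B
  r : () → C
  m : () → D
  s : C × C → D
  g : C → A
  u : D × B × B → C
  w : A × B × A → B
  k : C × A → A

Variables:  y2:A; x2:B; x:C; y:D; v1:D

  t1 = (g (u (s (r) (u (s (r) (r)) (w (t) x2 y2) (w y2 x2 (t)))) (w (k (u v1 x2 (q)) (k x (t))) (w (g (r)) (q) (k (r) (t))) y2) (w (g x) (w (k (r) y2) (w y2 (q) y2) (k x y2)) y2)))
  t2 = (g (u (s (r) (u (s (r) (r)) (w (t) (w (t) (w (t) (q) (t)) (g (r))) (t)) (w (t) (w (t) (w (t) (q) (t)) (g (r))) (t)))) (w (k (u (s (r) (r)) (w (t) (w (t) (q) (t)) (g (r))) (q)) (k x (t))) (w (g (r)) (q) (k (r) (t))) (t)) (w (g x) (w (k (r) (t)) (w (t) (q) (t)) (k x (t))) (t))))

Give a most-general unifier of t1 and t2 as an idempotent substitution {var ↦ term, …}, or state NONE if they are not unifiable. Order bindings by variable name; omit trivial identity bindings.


{v1 ↦ (s (r) (r)), x2 ↦ (w (t) (w (t) (q) (t)) (g (r))), y2 ↦ (t)}


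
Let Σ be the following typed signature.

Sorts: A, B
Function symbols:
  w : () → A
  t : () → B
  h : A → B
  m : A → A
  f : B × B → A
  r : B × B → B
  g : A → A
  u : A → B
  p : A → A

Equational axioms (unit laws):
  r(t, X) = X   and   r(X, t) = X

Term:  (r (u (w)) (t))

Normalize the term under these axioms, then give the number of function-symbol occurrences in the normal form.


1. (r (u (w)) (t))  →  (u (w))
normal form: (u (w))

size = 2


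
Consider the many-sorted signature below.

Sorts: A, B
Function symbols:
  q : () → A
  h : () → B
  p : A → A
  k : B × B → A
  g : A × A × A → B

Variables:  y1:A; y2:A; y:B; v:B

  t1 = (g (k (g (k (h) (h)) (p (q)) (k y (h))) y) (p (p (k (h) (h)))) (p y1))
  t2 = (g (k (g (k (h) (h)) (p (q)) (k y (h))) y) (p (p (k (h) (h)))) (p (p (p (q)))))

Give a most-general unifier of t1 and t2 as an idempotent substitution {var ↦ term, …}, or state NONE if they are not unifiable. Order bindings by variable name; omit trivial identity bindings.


{y1 ↦ (p (p (q)))}


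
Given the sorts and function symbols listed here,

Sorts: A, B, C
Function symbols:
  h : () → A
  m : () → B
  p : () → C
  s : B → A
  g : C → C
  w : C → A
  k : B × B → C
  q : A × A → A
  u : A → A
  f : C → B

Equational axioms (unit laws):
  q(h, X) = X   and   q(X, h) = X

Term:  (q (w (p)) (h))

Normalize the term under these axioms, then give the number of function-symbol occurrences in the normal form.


1. (q (w (p)) (h))  →  (w (p))
normal form: (w (p))

size = 2


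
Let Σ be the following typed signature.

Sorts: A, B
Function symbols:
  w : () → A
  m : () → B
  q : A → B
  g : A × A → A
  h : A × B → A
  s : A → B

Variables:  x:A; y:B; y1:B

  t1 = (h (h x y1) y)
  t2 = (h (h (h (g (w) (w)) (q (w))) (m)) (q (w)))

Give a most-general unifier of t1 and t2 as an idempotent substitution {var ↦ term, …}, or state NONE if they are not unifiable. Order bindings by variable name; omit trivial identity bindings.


{x ↦ (h (g (w) (w)) (q (w))), y ↦ (q (w)), y1 ↦ (m)}


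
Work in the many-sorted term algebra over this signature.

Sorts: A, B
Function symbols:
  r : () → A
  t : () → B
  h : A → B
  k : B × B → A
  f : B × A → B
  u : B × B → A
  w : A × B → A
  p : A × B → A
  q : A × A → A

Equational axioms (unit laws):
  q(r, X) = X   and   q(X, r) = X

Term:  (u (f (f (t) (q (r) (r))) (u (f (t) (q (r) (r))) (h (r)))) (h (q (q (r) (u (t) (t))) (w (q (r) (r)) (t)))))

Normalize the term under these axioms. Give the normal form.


1. (u (f (f (t) (q (r) (r))) (u (f (t) (q (r) (r))) (h (r)))) (h (q (q (r) (u (t) (t))) (w (q (r) (r)) (t)))))  →  (u (f (f (t) (r)) (u (f (t) (q (r) (r))) (h (r)))) (h (q (q (r) (u (t) (t))) (w (q (r) (r)) (t)))))
2. (u (f (f (t) (r)) (u (f (t) (q (r) (r))) (h (r)))) (h (q (q (r) (u (t) (t))) (w (q (r) (r)) (t)))))  →  (u (f (f (t) (r)) (u (f (t) (r)) (h (r)))) (h (q (q (r) (u (t) (t))) (w (q (r) (r)) (t)))))
3. (u (f (f (t) (r)) (u (f (t) (r)) (h (r)))) (h (q (q (r) (u (t) (t))) (w (q (r) (r)) (t)))))  →  (u (f (f (t) (r)) (u (f (t) (r)) (h (r)))) (h (q (u (t) (t)) (w (q (r) (r)) (t)))))
4. (u (f (f (t) (r)) (u (f (t) (r)) (h (r)))) (h (q (u (t) (t)) (w (q (r) (r)) (t)))))  →  (u (f (f (t) (r)) (u (f (t) (r)) (h (r)))) (h (q (u (t) (t)) (w (r) (t)))))

normal form = (u (f (f (t) (r)) (u (f (t) (r)) (h (r)))) (h (q (u (t) (t)) (w (r) (t)))))


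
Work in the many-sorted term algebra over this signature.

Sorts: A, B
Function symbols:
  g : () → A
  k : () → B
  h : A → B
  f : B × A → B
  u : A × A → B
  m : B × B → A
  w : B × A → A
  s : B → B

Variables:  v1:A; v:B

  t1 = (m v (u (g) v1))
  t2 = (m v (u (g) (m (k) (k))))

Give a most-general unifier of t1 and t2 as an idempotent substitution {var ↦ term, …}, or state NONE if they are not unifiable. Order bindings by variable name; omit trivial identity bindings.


{v1 ↦ (m (k) (k))}


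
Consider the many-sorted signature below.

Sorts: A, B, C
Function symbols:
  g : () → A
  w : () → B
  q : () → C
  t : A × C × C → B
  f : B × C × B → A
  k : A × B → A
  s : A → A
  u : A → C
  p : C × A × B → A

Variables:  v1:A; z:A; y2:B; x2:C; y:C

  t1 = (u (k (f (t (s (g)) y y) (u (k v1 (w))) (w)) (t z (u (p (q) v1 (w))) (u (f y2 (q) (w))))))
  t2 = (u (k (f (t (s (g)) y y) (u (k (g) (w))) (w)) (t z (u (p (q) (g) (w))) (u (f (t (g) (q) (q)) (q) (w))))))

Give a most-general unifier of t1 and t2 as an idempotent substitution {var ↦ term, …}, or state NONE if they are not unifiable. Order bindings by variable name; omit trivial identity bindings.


{v1 ↦ (g), y2 ↦ (t (g) (q) (q))}


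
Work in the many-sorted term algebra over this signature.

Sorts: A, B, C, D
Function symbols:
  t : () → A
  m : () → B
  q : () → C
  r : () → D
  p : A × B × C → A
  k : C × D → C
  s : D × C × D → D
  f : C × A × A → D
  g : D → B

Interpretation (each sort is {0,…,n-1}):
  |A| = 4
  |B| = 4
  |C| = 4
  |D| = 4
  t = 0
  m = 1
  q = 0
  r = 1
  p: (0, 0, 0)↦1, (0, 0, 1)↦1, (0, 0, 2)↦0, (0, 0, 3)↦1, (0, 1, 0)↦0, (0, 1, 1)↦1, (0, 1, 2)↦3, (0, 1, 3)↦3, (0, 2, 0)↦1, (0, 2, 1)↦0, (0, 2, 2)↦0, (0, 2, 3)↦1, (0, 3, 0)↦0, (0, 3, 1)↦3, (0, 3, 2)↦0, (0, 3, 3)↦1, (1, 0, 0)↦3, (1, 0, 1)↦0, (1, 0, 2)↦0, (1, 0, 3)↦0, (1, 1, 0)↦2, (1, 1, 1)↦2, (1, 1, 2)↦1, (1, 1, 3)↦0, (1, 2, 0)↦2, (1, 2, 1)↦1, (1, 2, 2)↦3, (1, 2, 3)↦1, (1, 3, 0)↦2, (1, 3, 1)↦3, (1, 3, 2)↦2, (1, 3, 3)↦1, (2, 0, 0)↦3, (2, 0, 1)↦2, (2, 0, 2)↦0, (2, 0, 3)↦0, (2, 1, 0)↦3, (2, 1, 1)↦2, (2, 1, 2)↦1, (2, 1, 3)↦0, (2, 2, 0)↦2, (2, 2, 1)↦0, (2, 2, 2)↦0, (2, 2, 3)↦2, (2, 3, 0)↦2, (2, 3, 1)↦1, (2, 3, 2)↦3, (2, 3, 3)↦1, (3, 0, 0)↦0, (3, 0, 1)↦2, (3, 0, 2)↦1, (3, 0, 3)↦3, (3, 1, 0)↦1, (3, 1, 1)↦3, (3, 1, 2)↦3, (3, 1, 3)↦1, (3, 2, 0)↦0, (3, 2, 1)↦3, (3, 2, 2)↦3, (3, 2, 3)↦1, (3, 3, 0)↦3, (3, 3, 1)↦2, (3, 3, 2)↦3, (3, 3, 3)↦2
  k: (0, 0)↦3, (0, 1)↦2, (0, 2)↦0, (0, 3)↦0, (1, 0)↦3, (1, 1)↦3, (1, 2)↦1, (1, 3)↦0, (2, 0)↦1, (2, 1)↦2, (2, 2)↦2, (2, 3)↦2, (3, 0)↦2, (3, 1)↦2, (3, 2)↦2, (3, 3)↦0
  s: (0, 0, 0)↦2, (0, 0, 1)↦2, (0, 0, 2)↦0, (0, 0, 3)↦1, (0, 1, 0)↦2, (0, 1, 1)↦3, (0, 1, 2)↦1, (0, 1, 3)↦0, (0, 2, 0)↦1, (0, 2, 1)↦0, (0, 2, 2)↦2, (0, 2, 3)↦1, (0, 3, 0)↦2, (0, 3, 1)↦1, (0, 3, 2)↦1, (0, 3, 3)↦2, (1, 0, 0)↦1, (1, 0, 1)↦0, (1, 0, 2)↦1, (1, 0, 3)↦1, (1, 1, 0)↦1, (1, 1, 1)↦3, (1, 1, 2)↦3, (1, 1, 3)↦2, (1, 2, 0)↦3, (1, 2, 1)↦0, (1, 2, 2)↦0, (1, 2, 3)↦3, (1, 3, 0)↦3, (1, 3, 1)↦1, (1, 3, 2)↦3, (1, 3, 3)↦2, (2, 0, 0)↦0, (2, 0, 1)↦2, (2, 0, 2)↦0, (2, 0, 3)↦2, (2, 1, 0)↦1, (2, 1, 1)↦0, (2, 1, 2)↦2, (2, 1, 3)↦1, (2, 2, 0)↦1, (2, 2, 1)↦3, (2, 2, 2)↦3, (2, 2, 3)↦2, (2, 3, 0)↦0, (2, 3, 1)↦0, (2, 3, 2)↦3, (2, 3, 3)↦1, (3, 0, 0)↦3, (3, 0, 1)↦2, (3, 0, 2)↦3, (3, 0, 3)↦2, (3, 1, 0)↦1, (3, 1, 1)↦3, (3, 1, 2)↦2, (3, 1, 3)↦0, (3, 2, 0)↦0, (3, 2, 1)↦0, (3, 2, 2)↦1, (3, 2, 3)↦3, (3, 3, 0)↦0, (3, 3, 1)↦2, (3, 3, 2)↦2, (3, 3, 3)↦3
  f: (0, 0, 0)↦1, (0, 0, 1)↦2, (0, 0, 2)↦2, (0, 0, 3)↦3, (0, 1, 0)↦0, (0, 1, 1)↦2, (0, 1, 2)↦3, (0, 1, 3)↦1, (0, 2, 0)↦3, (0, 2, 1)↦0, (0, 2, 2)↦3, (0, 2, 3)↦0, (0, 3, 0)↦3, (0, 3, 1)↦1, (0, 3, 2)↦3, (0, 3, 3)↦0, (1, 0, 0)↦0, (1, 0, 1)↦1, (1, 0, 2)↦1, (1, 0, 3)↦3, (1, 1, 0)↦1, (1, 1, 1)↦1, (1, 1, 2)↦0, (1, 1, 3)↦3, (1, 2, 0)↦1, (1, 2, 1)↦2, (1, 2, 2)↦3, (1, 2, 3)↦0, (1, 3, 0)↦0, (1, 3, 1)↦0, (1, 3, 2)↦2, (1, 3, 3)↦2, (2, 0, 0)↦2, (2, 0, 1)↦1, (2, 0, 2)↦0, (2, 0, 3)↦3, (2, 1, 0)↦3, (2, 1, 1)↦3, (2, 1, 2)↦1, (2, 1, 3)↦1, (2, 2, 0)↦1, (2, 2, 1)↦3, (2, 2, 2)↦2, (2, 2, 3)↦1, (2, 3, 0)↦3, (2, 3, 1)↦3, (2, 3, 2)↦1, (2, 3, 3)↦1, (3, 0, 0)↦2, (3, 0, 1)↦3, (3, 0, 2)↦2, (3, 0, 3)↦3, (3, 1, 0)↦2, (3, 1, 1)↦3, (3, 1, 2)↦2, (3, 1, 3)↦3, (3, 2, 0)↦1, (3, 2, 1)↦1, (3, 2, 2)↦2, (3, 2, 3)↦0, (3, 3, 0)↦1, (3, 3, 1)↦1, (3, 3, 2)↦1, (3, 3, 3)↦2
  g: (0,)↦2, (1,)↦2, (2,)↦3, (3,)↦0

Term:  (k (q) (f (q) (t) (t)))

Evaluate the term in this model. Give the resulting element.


  q = 0
  q = 0
  t = 0
  t = 0
  (f (q) (t) (t)) = f(0, 0, 0) = 1
  (k (q) (f (q) (t) (t))) = k(0, 1) = 2

value = 2


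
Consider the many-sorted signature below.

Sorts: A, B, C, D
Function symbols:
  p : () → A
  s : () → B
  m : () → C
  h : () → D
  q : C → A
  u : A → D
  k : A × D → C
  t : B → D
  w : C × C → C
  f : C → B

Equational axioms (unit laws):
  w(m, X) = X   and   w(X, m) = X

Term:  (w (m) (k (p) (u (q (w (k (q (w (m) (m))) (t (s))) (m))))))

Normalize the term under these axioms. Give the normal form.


1. (w (m) (k (p) (u (q (w (k (q (w (m) (m))) (t (s))) (m))))))  →  (k (p) (u (q (w (k (q (w (m) (m))) (t (s))) (m)))))
2. (k (p) (u (q (w (k (q (w (m) (m))) (t (s))) (m)))))  →  (k (p) (u (q (k (q (w (m) (m))) (t (s))))))
3. (k (p) (u (q (k (q (w (m) (m))) (t (s))))))  →  (k (p) (u (q (k (q (m)) (t (s))))))

normal form = (k (p) (u (q (k (q (m)) (t (s))))))


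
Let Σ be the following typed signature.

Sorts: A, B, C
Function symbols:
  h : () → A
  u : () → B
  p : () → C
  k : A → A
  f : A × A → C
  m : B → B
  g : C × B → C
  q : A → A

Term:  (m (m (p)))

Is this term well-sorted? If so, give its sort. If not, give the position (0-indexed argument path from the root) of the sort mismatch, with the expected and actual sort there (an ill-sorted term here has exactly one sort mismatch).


ill-sorted at position [0, 0]: expected B, got C

    (p) : C
  (m (p)) : ✗ arg 0 at [0, 0] has sort C, expected B


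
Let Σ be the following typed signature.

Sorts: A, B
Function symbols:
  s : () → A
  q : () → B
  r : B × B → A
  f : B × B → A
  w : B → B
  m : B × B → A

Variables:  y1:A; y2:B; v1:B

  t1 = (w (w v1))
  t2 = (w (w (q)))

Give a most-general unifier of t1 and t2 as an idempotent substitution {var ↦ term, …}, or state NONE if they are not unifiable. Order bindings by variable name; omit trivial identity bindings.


{v1 ↦ (q)}


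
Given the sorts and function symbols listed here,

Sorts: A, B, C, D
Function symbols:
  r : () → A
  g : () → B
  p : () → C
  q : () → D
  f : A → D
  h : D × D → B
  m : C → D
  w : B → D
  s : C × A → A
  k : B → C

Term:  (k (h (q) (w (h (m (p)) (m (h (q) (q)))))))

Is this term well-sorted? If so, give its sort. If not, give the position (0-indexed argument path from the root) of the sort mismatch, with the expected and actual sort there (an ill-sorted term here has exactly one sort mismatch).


ill-sorted at position [0, 1, 0, 1, 0]: expected C, got B

    (q) : D
          (p) : C
        (m (p)) : D
            (q) : D
            (q) : D
          (h (q) (q)) : B
        (m (h (q) (q))) : ✗ arg 0 at [0, 1, 0, 1, 0] has sort B, expected C


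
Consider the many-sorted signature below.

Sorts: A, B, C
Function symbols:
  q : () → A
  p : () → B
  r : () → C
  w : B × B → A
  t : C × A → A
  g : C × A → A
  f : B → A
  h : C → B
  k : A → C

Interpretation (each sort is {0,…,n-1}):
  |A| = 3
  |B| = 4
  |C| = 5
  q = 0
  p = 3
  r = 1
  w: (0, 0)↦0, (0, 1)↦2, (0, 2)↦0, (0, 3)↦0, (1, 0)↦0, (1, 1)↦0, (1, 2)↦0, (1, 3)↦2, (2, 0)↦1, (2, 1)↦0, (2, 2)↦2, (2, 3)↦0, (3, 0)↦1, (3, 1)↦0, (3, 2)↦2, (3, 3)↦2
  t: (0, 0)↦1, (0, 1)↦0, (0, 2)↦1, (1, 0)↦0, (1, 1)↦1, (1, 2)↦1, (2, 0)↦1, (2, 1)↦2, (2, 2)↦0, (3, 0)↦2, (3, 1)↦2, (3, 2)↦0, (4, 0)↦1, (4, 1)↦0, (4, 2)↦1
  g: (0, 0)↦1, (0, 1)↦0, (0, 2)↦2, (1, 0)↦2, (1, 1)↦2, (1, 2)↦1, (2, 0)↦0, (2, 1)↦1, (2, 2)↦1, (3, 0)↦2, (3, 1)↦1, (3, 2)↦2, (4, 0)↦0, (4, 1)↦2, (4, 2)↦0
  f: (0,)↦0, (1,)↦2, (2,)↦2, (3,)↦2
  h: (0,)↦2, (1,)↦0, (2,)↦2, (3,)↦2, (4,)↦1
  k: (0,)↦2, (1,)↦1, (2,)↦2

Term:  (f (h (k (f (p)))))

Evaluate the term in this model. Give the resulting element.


value = 2

  p = 3
  (f (p)) = f(3,) = 2
  (k (f (p))) = k(2,) = 2
  (h (k (f (p)))) = h(2,) = 2
  (f (h (k (f (p))))) = f(2,) = 2


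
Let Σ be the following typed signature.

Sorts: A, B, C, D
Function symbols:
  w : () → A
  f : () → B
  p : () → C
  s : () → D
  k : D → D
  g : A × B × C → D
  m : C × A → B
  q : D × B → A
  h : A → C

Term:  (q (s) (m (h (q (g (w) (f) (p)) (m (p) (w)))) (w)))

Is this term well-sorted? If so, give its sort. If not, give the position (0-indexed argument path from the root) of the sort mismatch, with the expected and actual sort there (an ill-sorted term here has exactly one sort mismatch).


  (s) : D
          (w) : A
          (f) : B
          (p) : C
        (g (w) (f) (p)) : D
          (p) : C
          (w) : A
        (m (p) (w)) : B
      (q (g (w) (f) (p)) (m (p) (w))) : A
    (h (q (g (w) (f) (p)) (m (p) (w)))) : C
    (w) : A
  (m (h (q (g (w) (f) (p)) (m (p) (w)))) (w)) : B
(q (s) (m (h (q (g (w) (f) (p)) (m (p) (w)))) (w))) : A

well-sorted; sort = A


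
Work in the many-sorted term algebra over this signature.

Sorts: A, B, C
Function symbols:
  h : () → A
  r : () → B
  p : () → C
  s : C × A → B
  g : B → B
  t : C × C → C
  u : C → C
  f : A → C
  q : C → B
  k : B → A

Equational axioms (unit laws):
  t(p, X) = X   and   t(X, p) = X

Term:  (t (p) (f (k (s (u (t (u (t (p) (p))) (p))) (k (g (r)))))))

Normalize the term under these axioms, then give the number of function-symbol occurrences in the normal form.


size = 9

1. (t (p) (f (k (s (u (t (u (t (p) (p))) (p))) (k (g (r)))))))  →  (f (k (s (u (t (u (t (p) (p))) (p))) (k (g (r))))))
2. (f (k (s (u (t (u (t (p) (p))) (p))) (k (g (r))))))  →  (f (k (s (u (u (t (p) (p)))) (k (g (r))))))
3. (f (k (s (u (u (t (p) (p)))) (k (g (r))))))  →  (f (k (s (u (u (p))) (k (g (r))))))
normal form: (f (k (s (u (u (p))) (k (g (r))))))


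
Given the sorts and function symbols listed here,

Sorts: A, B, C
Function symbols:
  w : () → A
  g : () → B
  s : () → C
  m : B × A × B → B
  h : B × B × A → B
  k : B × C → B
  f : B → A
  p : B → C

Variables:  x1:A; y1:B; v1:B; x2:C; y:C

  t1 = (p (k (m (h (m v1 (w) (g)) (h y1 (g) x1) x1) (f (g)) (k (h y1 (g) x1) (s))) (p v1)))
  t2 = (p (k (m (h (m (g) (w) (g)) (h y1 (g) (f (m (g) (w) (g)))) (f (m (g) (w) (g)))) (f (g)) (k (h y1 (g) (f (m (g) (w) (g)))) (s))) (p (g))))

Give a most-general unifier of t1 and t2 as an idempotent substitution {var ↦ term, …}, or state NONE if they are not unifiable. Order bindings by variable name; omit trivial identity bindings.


{v1 ↦ (g), x1 ↦ (f (m (g) (w) (g)))}


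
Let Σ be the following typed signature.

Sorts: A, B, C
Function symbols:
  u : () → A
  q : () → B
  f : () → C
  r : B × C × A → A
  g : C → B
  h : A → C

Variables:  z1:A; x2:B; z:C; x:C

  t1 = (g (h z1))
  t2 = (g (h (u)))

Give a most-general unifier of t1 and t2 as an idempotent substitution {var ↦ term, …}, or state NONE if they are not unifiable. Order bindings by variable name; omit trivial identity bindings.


{z1 ↦ (u)}


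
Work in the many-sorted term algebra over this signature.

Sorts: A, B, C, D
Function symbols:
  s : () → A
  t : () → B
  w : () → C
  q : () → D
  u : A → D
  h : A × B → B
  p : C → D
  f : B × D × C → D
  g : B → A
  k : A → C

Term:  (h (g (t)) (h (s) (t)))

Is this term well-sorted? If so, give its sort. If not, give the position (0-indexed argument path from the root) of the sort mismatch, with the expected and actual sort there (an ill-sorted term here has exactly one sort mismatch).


    (t) : B
  (g (t)) : A
    (s) : A
    (t) : B
  (h (s) (t)) : B
(h (g (t)) (h (s) (t))) : B

well-sorted; sort = B


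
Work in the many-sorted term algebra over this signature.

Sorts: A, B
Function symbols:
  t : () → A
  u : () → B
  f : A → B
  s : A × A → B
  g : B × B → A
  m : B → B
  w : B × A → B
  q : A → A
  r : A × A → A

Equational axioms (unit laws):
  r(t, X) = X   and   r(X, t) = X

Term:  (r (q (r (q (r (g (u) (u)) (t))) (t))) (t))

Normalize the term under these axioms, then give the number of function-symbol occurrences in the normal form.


1. (r (q (r (q (r (g (u) (u)) (t))) (t))) (t))  →  (q (r (q (r (g (u) (u)) (t))) (t)))
2. (q (r (q (r (g (u) (u)) (t))) (t)))  →  (q (q (r (g (u) (u)) (t))))
3. (q (q (r (g (u) (u)) (t))))  →  (q (q (g (u) (u))))
normal form: (q (q (g (u) (u))))

size = 5


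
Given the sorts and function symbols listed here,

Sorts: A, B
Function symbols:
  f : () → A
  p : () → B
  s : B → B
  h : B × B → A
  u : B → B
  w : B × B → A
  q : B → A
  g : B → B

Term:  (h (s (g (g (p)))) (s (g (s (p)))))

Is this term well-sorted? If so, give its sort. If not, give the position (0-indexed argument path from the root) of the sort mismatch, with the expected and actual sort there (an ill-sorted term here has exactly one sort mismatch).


well-sorted; sort = A

        (p) : B
      (g (p)) : B
    (g (g (p))) : B
  (s (g (g (p)))) : B
        (p) : B
      (s (p)) : B
    (g (s (p))) : B
  (s (g (s (p)))) : B
(h (s (g (g (p)))) (s (g (s (p))))) : A


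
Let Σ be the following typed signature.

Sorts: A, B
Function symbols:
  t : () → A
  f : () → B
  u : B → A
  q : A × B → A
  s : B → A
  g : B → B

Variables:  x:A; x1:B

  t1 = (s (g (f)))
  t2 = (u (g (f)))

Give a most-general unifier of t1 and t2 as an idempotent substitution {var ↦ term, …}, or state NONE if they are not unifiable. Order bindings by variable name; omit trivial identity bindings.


head clash or occurs-check failure — not unifiable

NONE (not unifiable)


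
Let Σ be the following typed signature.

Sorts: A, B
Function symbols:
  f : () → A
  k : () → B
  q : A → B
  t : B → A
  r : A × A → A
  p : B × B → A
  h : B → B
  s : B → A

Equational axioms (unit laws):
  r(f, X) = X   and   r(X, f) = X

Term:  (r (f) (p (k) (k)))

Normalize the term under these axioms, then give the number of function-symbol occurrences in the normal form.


size = 3

1. (r (f) (p (k) (k)))  →  (p (k) (k))
normal form: (p (k) (k))


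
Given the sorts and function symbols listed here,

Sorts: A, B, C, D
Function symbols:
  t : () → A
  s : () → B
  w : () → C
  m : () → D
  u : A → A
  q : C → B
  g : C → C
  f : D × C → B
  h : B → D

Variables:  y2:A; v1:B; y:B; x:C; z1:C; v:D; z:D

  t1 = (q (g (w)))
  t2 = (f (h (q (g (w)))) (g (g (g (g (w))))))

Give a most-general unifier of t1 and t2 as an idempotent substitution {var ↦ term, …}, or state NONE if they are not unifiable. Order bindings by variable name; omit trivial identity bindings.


head clash or occurs-check failure — not unifiable

NONE (not unifiable)


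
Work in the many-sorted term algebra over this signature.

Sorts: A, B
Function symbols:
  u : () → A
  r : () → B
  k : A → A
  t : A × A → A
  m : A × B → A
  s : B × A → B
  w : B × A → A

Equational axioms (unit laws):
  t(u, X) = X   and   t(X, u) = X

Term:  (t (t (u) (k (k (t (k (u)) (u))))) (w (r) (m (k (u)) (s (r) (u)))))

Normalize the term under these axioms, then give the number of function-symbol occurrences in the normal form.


1. (t (t (u) (k (k (t (k (u)) (u))))) (w (r) (m (k (u)) (s (r) (u)))))  →  (t (k (k (t (k (u)) (u)))) (w (r) (m (k (u)) (s (r) (u)))))
2. (t (k (k (t (k (u)) (u)))) (w (r) (m (k (u)) (s (r) (u)))))  →  (t (k (k (k (u)))) (w (r) (m (k (u)) (s (r) (u)))))
normal form: (t (k (k (k (u)))) (w (r) (m (k (u)) (s (r) (u)))))

size = 13


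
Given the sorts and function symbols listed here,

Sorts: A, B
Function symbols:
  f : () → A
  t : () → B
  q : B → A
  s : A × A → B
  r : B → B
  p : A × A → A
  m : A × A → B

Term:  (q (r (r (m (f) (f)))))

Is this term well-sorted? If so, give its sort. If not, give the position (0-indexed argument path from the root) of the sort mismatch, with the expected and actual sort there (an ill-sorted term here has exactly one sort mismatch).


well-sorted; sort = A

        (f) : A
        (f) : A
      (m (f) (f)) : B
    (r (m (f) (f))) : B
  (r (r (m (f) (f)))) : B
(q (r (r (m (f) (f))))) : A


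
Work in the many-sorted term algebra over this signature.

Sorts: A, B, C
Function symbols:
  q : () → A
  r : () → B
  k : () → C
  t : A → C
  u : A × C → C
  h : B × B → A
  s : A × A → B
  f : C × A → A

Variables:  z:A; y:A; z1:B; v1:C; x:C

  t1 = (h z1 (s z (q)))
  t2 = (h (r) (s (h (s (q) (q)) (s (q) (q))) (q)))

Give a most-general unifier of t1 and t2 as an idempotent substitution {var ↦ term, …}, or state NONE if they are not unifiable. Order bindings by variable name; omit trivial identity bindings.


{z ↦ (h (s (q) (q)) (s (q) (q))), z1 ↦ (r)}


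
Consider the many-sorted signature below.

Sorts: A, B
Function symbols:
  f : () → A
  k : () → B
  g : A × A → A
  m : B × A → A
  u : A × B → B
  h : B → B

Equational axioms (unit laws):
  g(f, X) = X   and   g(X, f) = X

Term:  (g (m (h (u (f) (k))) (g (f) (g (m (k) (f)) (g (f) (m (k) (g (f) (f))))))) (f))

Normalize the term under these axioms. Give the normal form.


1. (g (m (h (u (f) (k))) (g (f) (g (m (k) (f)) (g (f) (m (k) (g (f) (f))))))) (f))  →  (m (h (u (f) (k))) (g (f) (g (m (k) (f)) (g (f) (m (k) (g (f) (f)))))))
2. (m (h (u (f) (k))) (g (f) (g (m (k) (f)) (g (f) (m (k) (g (f) (f)))))))  →  (m (h (u (f) (k))) (g (m (k) (f)) (g (f) (m (k) (g (f) (f))))))
3. (m (h (u (f) (k))) (g (m (k) (f)) (g (f) (m (k) (g (f) (f))))))  →  (m (h (u (f) (k))) (g (m (k) (f)) (m (k) (g (f) (f)))))
4. (m (h (u (f) (k))) (g (m (k) (f)) (m (k) (g (f) (f)))))  →  (m (h (u (f) (k))) (g (m (k) (f)) (m (k) (f))))

normal form = (m (h (u (f) (k))) (g (m (k) (f)) (m (k) (f))))


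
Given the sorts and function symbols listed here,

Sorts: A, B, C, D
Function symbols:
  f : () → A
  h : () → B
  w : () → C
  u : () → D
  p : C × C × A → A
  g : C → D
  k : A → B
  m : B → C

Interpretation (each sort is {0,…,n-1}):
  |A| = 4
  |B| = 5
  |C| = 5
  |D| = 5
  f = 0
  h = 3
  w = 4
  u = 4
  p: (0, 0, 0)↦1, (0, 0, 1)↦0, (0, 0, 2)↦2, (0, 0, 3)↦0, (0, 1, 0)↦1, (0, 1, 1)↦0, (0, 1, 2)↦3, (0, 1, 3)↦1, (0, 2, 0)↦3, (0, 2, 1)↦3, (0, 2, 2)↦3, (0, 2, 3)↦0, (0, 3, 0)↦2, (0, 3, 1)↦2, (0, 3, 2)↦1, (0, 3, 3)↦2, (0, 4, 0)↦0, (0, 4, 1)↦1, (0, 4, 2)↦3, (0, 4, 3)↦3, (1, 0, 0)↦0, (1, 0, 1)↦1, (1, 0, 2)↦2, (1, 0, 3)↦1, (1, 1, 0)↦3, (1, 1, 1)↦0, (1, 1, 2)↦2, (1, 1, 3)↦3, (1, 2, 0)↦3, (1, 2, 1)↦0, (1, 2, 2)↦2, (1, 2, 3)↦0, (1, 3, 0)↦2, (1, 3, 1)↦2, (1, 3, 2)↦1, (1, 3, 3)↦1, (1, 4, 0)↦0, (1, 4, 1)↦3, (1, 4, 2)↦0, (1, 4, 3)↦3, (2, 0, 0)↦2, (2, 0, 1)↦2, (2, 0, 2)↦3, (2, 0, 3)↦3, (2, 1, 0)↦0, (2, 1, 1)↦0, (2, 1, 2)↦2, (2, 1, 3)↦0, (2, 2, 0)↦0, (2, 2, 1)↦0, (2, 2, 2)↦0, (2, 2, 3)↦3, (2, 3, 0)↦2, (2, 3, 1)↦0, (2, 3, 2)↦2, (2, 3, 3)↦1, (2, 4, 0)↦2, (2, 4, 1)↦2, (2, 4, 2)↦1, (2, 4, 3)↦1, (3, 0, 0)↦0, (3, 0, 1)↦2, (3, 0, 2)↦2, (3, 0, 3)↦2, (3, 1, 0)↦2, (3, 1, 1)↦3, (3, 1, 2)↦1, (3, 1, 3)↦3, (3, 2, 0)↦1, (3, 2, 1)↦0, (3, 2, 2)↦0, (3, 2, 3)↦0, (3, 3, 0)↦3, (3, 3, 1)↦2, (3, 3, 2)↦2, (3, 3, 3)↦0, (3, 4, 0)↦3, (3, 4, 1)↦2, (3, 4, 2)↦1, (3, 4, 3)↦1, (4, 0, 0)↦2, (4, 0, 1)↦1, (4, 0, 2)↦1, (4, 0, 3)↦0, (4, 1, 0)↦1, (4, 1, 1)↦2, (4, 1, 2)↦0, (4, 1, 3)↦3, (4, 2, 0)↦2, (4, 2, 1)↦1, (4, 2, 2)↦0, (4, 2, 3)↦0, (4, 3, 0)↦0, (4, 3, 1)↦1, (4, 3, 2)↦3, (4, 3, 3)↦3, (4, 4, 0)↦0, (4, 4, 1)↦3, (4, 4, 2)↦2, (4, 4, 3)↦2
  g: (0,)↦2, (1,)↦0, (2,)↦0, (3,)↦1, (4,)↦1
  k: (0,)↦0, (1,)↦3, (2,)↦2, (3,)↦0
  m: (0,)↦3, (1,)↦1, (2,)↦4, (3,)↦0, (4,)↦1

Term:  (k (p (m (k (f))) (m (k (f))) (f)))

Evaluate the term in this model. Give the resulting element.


  f = 0
  (k (f)) = k(0,) = 0
  (m (k (f))) = m(0,) = 3
  f = 0
  (k (f)) = k(0,) = 0
  (m (k (f))) = m(0,) = 3
  f = 0
  (p (m (k (f))) (m (k (f))) (f)) = p(3, 3, 0) = 3
  (k (p (m (k (f))) (m (k (f))) (f))) = k(3,) = 0

value = 0


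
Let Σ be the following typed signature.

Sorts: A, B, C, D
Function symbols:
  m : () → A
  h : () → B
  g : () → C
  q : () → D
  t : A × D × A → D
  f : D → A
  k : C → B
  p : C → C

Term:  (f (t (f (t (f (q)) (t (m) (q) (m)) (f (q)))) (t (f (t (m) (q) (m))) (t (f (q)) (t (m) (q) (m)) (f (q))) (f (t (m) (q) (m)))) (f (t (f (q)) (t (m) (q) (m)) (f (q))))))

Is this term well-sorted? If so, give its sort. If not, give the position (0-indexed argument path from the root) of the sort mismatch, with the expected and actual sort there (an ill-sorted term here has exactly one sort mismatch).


          (q) : D
        (f (q)) : A
          (m) : A
          (q) : D
          (m) : A
        (t (m) (q) (m)) : D
          (q) : D
        (f (q)) : A
      (t (f (q)) (t (m) (q) (m)) (f (q))) : D
    (f (t (f (q)) (t (m) (q) (m)) (f (q)))) : A
          (m) : A
          (q) : D
          (m) : A
        (t (m) (q) (m)) : D
      (f (t (m) (q) (m))) : A
          (q) : D
        (f (q)) : A
          (m) : A
          (q) : D
          (m) : A
        (t (m) (q) (m)) : D
          (q) : D
        (f (q)) : A
      (t (f (q)) (t (m) (q) (m)) (f (q))) : D
          (m) : A
          (q) : D
          (m) : A
        (t (m) (q) (m)) : D
      (f (t (m) (q) (m))) : A
    (t (f (t (m) (q) (m))) (t (f (q)) (t (m) (q) (m)) (f (q))) (f (t (m) (q) (m)))) : D
          (q) : D
        (f (q)) : A
          (m) : A
          (q) : D
          (m) : A
        (t (m) (q) (m)) : D
          (q) : D
        (f (q)) : A
      (t (f (q)) (t (m) (q) (m)) (f (q))) : D
    (f (t (f (q)) (t (m) (q) (m)) (f (q)))) : A
  (t (f (t (f (q)) (t (m) (q) (m)) (f (q)))) (t (f (t (m) (q) (m))) (t (f (q)) (t (m) (q) (m)) (f (q))) (f (t (m) (q) (m)))) (f (t (f (q)) (t (m) (q) (m)) (f (q))))) : D
(f (t (f (t (f (q)) (t (m) (q) (m)) (f (q)))) (t (f (t (m) (q) (m))) (t (f (q)) (t (m) (q) (m)) (f (q))) (f (t (m) (q) (m)))) (f (t (f (q)) (t (m) (q) (m)) (f (q)))))) : A

well-sorted; sort = A


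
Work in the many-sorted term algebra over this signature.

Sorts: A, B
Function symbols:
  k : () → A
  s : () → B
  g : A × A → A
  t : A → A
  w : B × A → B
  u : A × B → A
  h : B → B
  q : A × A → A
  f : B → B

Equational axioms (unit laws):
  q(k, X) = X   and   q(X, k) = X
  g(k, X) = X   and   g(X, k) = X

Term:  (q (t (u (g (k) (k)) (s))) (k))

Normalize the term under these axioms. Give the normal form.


1. (q (t (u (g (k) (k)) (s))) (k))  →  (t (u (g (k) (k)) (s)))
2. (t (u (g (k) (k)) (s)))  →  (t (u (k) (s)))

normal form = (t (u (k) (s)))


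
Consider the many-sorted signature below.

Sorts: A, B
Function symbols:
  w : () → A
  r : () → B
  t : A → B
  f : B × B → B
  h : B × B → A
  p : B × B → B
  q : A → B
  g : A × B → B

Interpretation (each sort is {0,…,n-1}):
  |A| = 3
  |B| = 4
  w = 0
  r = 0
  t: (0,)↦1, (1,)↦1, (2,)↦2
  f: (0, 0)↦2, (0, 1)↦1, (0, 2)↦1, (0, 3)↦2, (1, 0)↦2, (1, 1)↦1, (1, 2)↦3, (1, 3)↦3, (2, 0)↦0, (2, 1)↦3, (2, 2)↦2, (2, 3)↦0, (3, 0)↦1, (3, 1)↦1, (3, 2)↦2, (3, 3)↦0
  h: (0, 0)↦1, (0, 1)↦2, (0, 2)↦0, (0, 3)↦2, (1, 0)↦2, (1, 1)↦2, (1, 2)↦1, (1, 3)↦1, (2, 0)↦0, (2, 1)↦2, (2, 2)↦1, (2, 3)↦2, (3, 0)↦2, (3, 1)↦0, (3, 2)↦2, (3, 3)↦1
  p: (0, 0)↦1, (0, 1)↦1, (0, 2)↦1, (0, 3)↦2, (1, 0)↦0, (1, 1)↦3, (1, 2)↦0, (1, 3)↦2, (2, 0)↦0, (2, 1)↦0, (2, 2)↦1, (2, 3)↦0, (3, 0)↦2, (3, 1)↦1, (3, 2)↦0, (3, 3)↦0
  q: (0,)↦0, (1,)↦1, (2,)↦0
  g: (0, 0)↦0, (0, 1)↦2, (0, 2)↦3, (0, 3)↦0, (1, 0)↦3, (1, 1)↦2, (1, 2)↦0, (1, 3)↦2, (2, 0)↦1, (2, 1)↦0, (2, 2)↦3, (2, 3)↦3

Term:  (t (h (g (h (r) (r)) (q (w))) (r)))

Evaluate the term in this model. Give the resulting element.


  r = 0
  r = 0
  (h (r) (r)) = h(0, 0) = 1
  w = 0
  (q (w)) = q(0,) = 0
  (g (h (r) (r)) (q (w))) = g(1, 0) = 3
  r = 0
  (h (g (h (r) (r)) (q (w))) (r)) = h(3, 0) = 2
  (t (h (g (h (r) (r)) (q (w))) (r))) = t(2,) = 2

value = 2
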